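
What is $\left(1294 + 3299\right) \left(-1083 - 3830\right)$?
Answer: $-22565409$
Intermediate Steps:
$\left(1294 + 3299\right) \left(-1083 - 3830\right) = 4593 \left(-4913\right) = -22565409$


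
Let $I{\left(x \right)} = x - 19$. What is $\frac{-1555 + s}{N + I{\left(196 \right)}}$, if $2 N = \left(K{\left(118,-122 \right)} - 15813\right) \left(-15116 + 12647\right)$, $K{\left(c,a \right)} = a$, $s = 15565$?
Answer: $\frac{9340}{13114623} \approx 0.00071218$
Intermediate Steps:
$I{\left(x \right)} = -19 + x$
$N = \frac{39343515}{2}$ ($N = \frac{\left(-122 - 15813\right) \left(-15116 + 12647\right)}{2} = \frac{\left(-15935\right) \left(-2469\right)}{2} = \frac{1}{2} \cdot 39343515 = \frac{39343515}{2} \approx 1.9672 \cdot 10^{7}$)
$\frac{-1555 + s}{N + I{\left(196 \right)}} = \frac{-1555 + 15565}{\frac{39343515}{2} + \left(-19 + 196\right)} = \frac{14010}{\frac{39343515}{2} + 177} = \frac{14010}{\frac{39343869}{2}} = 14010 \cdot \frac{2}{39343869} = \frac{9340}{13114623}$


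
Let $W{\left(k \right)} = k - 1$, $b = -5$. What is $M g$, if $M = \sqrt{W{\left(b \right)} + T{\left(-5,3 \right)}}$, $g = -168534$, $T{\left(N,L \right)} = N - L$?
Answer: $- 168534 i \sqrt{14} \approx - 6.306 \cdot 10^{5} i$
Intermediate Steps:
$W{\left(k \right)} = -1 + k$
$M = i \sqrt{14}$ ($M = \sqrt{\left(-1 - 5\right) - 8} = \sqrt{-6 - 8} = \sqrt{-14} = i \sqrt{14} \approx 3.7417 i$)
$M g = i \sqrt{14} \left(-168534\right) = - 168534 i \sqrt{14}$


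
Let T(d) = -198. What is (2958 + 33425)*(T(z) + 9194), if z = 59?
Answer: 327301468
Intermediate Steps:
(2958 + 33425)*(T(z) + 9194) = (2958 + 33425)*(-198 + 9194) = 36383*8996 = 327301468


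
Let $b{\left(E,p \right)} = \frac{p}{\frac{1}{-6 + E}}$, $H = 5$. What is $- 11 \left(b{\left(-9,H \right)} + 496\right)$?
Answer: $-4631$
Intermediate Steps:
$b{\left(E,p \right)} = p \left(-6 + E\right)$
$- 11 \left(b{\left(-9,H \right)} + 496\right) = - 11 \left(5 \left(-6 - 9\right) + 496\right) = - 11 \left(5 \left(-15\right) + 496\right) = - 11 \left(-75 + 496\right) = \left(-11\right) 421 = -4631$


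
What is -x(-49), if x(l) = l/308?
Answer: 7/44 ≈ 0.15909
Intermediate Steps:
x(l) = l/308 (x(l) = l*(1/308) = l/308)
-x(-49) = -(-49)/308 = -1*(-7/44) = 7/44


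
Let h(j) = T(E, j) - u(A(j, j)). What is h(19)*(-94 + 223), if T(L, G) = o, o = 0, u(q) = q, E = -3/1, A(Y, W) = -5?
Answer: 645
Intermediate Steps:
E = -3 (E = -3*1 = -3)
T(L, G) = 0
h(j) = 5 (h(j) = 0 - 1*(-5) = 0 + 5 = 5)
h(19)*(-94 + 223) = 5*(-94 + 223) = 5*129 = 645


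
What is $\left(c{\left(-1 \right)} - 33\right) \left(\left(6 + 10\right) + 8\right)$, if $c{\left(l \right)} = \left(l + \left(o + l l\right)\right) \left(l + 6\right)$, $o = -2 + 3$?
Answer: $-672$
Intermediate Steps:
$o = 1$
$c{\left(l \right)} = \left(6 + l\right) \left(1 + l + l^{2}\right)$ ($c{\left(l \right)} = \left(l + \left(1 + l l\right)\right) \left(l + 6\right) = \left(l + \left(1 + l^{2}\right)\right) \left(6 + l\right) = \left(1 + l + l^{2}\right) \left(6 + l\right) = \left(6 + l\right) \left(1 + l + l^{2}\right)$)
$\left(c{\left(-1 \right)} - 33\right) \left(\left(6 + 10\right) + 8\right) = \left(\left(6 + \left(-1\right)^{3} + 7 \left(-1\right) + 7 \left(-1\right)^{2}\right) - 33\right) \left(\left(6 + 10\right) + 8\right) = \left(\left(6 - 1 - 7 + 7 \cdot 1\right) - 33\right) \left(16 + 8\right) = \left(\left(6 - 1 - 7 + 7\right) - 33\right) 24 = \left(5 - 33\right) 24 = \left(-28\right) 24 = -672$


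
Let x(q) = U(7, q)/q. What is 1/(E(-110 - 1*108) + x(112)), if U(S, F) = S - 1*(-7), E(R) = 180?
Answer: 8/1441 ≈ 0.0055517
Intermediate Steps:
U(S, F) = 7 + S (U(S, F) = S + 7 = 7 + S)
x(q) = 14/q (x(q) = (7 + 7)/q = 14/q)
1/(E(-110 - 1*108) + x(112)) = 1/(180 + 14/112) = 1/(180 + 14*(1/112)) = 1/(180 + ⅛) = 1/(1441/8) = 8/1441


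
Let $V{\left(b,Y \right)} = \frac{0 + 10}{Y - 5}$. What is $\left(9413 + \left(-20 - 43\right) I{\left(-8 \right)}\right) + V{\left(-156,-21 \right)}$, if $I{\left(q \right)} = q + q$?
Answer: $\frac{135468}{13} \approx 10421.0$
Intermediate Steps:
$I{\left(q \right)} = 2 q$
$V{\left(b,Y \right)} = \frac{10}{-5 + Y}$
$\left(9413 + \left(-20 - 43\right) I{\left(-8 \right)}\right) + V{\left(-156,-21 \right)} = \left(9413 + \left(-20 - 43\right) 2 \left(-8\right)\right) + \frac{10}{-5 - 21} = \left(9413 - -1008\right) + \frac{10}{-26} = \left(9413 + 1008\right) + 10 \left(- \frac{1}{26}\right) = 10421 - \frac{5}{13} = \frac{135468}{13}$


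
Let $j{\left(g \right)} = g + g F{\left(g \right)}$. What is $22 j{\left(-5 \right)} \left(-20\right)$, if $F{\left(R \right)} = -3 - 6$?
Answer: $-17600$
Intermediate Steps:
$F{\left(R \right)} = -9$ ($F{\left(R \right)} = -3 - 6 = -9$)
$j{\left(g \right)} = - 8 g$ ($j{\left(g \right)} = g + g \left(-9\right) = g - 9 g = - 8 g$)
$22 j{\left(-5 \right)} \left(-20\right) = 22 \left(\left(-8\right) \left(-5\right)\right) \left(-20\right) = 22 \cdot 40 \left(-20\right) = 880 \left(-20\right) = -17600$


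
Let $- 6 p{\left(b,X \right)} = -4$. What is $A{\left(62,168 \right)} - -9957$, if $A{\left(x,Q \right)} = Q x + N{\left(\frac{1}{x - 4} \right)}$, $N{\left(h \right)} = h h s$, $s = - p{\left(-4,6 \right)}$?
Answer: $\frac{102802157}{5046} \approx 20373.0$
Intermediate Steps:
$p{\left(b,X \right)} = \frac{2}{3}$ ($p{\left(b,X \right)} = \left(- \frac{1}{6}\right) \left(-4\right) = \frac{2}{3}$)
$s = - \frac{2}{3}$ ($s = \left(-1\right) \frac{2}{3} = - \frac{2}{3} \approx -0.66667$)
$N{\left(h \right)} = - \frac{2 h^{2}}{3}$ ($N{\left(h \right)} = h h \left(- \frac{2}{3}\right) = h^{2} \left(- \frac{2}{3}\right) = - \frac{2 h^{2}}{3}$)
$A{\left(x,Q \right)} = - \frac{2}{3 \left(-4 + x\right)^{2}} + Q x$ ($A{\left(x,Q \right)} = Q x - \frac{2 \left(\frac{1}{x - 4}\right)^{2}}{3} = Q x - \frac{2 \left(\frac{1}{-4 + x}\right)^{2}}{3} = Q x - \frac{2}{3 \left(-4 + x\right)^{2}} = - \frac{2}{3 \left(-4 + x\right)^{2}} + Q x$)
$A{\left(62,168 \right)} - -9957 = \left(- \frac{2}{3 \left(-4 + 62\right)^{2}} + 168 \cdot 62\right) - -9957 = \left(- \frac{2}{3 \cdot 3364} + 10416\right) + 9957 = \left(\left(- \frac{2}{3}\right) \frac{1}{3364} + 10416\right) + 9957 = \left(- \frac{1}{5046} + 10416\right) + 9957 = \frac{52559135}{5046} + 9957 = \frac{102802157}{5046}$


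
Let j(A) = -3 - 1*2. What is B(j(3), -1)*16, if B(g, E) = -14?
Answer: -224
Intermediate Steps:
j(A) = -5 (j(A) = -3 - 2 = -5)
B(j(3), -1)*16 = -14*16 = -224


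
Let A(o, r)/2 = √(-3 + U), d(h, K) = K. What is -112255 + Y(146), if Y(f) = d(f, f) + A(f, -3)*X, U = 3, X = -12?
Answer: -112109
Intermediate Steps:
A(o, r) = 0 (A(o, r) = 2*√(-3 + 3) = 2*√0 = 2*0 = 0)
Y(f) = f (Y(f) = f + 0*(-12) = f + 0 = f)
-112255 + Y(146) = -112255 + 146 = -112109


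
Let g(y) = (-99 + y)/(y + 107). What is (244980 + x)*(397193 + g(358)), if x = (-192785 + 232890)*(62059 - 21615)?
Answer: 59924353150201280/93 ≈ 6.4435e+14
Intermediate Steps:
g(y) = (-99 + y)/(107 + y)
x = 1622006620 (x = 40105*40444 = 1622006620)
(244980 + x)*(397193 + g(358)) = (244980 + 1622006620)*(397193 + (-99 + 358)/(107 + 358)) = 1622251600*(397193 + 259/465) = 1622251600*(184695004/465) = 59924353150201280/93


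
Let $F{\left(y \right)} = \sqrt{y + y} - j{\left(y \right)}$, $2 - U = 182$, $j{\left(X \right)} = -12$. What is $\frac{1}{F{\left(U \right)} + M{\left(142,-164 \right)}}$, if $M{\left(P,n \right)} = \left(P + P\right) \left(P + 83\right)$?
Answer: $\frac{2663}{170197671} - \frac{i \sqrt{10}}{680790684} \approx 1.5647 \cdot 10^{-5} - 4.645 \cdot 10^{-9} i$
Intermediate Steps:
$M{\left(P,n \right)} = 2 P \left(83 + P\right)$
$U = -180$ ($U = 2 - 182 = -180$)
$F{\left(y \right)} = 12 + \sqrt{2} \sqrt{y}$ ($F{\left(y \right)} = \sqrt{y + y} - -12 = \sqrt{2 y} + 12 = \sqrt{2} \sqrt{y} + 12 = 12 + \sqrt{2} \sqrt{y}$)
$\frac{1}{F{\left(U \right)} + M{\left(142,-164 \right)}} = \frac{1}{\left(12 + \sqrt{2} \sqrt{-180}\right) + 2 \cdot 142 \left(83 + 142\right)} = \frac{1}{\left(12 + \sqrt{2} \cdot 6 i \sqrt{5}\right) + 2 \cdot 142 \cdot 225} = \frac{1}{\left(12 + 6 i \sqrt{10}\right) + 63900} = \frac{1}{63912 + 6 i \sqrt{10}}$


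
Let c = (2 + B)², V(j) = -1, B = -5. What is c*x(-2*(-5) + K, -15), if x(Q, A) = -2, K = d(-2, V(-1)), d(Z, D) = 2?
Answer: -18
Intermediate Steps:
K = 2
c = 9 (c = (2 - 5)² = (-3)² = 9)
c*x(-2*(-5) + K, -15) = 9*(-2) = -18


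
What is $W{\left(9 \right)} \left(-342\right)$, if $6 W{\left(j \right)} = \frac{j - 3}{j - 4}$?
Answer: $- \frac{342}{5} \approx -68.4$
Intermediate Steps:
$W{\left(j \right)} = \frac{-3 + j}{6 \left(-4 + j\right)}$ ($W{\left(j \right)} = \frac{\left(j - 3\right) \frac{1}{j - 4}}{6} = \frac{\left(-3 + j\right) \frac{1}{-4 + j}}{6} = \frac{\frac{1}{-4 + j} \left(-3 + j\right)}{6} = \frac{-3 + j}{6 \left(-4 + j\right)}$)
$W{\left(9 \right)} \left(-342\right) = \frac{-3 + 9}{6 \left(-4 + 9\right)} \left(-342\right) = \frac{1}{6} \cdot \frac{1}{5} \cdot 6 \left(-342\right) = \frac{1}{5} \left(-342\right) = - \frac{342}{5}$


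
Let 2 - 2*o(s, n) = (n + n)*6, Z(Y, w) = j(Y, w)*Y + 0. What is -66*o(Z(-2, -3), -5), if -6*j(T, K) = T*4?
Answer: -2046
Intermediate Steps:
j(T, K) = -2*T/3 (j(T, K) = -T*4/6 = -2*T/3)
Z(Y, w) = -2*Y**2/3 (Z(Y, w) = (-2*Y/3)*Y + 0 = -2*Y**2/3 + 0 = -2*Y**2/3)
o(s, n) = 1 - 6*n (o(s, n) = 1 - (n + n)*6/2 = 1 - 2*n*6/2 = 1 - 6*n)
-66*o(Z(-2, -3), -5) = -66*(1 - 6*(-5)) = -66*(1 + 30) = -66*31 = -2046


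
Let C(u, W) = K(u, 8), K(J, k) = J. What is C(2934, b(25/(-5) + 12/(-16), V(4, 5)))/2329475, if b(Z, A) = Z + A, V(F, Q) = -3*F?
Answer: 2934/2329475 ≈ 0.0012595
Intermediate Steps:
b(Z, A) = A + Z
C(u, W) = u
C(2934, b(25/(-5) + 12/(-16), V(4, 5)))/2329475 = 2934/2329475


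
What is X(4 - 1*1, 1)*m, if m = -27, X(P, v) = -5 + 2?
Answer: 81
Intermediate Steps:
X(P, v) = -3
X(4 - 1*1, 1)*m = -3*(-27) = 81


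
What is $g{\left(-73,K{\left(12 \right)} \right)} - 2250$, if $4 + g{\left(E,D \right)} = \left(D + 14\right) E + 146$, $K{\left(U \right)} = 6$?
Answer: $-3568$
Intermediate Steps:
$g{\left(E,D \right)} = 142 + E \left(14 + D\right)$ ($g{\left(E,D \right)} = -4 + \left(\left(D + 14\right) E + 146\right) = -4 + \left(\left(14 + D\right) E + 146\right) = -4 + \left(E \left(14 + D\right) + 146\right) = -4 + \left(146 + E \left(14 + D\right)\right) = 142 + E \left(14 + D\right)$)
$g{\left(-73,K{\left(12 \right)} \right)} - 2250 = \left(142 + 14 \left(-73\right) + 6 \left(-73\right)\right) - 2250 = \left(142 - 1022 - 438\right) - 2250 = -1318 - 2250 = -3568$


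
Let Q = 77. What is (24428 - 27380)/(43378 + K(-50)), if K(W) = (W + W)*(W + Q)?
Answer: -1476/20339 ≈ -0.072570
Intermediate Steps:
K(W) = 2*W*(77 + W) (K(W) = (W + W)*(W + 77) = (2*W)*(77 + W) = 2*W*(77 + W))
(24428 - 27380)/(43378 + K(-50)) = (24428 - 27380)/(43378 + 2*(-50)*(77 - 50)) = -2952/(43378 + 2*(-50)*27) = -2952/(43378 - 2700) = -2952/40678 = -2952*1/40678 = -1476/20339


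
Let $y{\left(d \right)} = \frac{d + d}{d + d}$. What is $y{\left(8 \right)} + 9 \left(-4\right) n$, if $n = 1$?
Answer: $-35$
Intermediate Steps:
$y{\left(d \right)} = 1$ ($y{\left(d \right)} = \frac{2 d}{2 d} = 2 d \frac{1}{2 d} = 1$)
$y{\left(8 \right)} + 9 \left(-4\right) n = 1 + 9 \left(-4\right) 1 = 1 - 36 = -35$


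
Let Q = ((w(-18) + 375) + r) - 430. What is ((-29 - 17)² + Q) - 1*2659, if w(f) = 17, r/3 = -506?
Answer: -2099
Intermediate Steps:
r = -1518 (r = 3*(-506) = -1518)
Q = -1556 (Q = ((17 + 375) - 1518) - 430 = (392 - 1518) - 430 = -1126 - 430 = -1556)
((-29 - 17)² + Q) - 1*2659 = ((-29 - 17)² - 1556) - 1*2659 = ((-46)² - 1556) - 2659 = (2116 - 1556) - 2659 = 560 - 2659 = -2099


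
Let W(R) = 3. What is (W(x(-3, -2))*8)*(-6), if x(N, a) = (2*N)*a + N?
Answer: -144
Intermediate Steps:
x(N, a) = N + 2*N*a (x(N, a) = 2*N*a + N = N + 2*N*a)
(W(x(-3, -2))*8)*(-6) = (3*8)*(-6) = 24*(-6) = -144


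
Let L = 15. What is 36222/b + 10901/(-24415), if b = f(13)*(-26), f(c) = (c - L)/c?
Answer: 442158263/48830 ≈ 9055.0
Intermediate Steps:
f(c) = (-15 + c)/c (f(c) = (c - 1*15)/c = (c - 15)/c = (-15 + c)/c)
b = 4 (b = ((-15 + 13)/13)*(-26) = ((1/13)*(-2))*(-26) = -2/13*(-26) = 4)
36222/b + 10901/(-24415) = 36222/4 + 10901/(-24415) = 36222*(1/4) + 10901*(-1/24415) = 18111/2 - 10901/24415 = 442158263/48830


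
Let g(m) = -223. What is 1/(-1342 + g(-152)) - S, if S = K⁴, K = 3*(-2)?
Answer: -2028241/1565 ≈ -1296.0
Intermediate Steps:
K = -6
S = 1296 (S = (-6)⁴ = 1296)
1/(-1342 + g(-152)) - S = 1/(-1342 - 223) - 1*1296 = 1/(-1565) - 1296 = -1/1565 - 1296 = -2028241/1565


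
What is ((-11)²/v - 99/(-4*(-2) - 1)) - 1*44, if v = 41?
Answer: -15840/287 ≈ -55.192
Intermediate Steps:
((-11)²/v - 99/(-4*(-2) - 1)) - 1*44 = ((-11)²/41 - 99/(-4*(-2) - 1)) - 1*44 = (121*(1/41) - 99/(8 - 1)) - 44 = (121/41 - 99/7) - 44 = -3212/287 - 44 = -15840/287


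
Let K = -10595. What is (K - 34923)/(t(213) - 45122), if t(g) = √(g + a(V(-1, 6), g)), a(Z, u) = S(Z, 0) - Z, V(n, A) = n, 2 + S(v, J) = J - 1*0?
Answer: 513465799/508998668 + 22759*√53/508998668 ≈ 1.0091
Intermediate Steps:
S(v, J) = -2 + J (S(v, J) = -2 + (J - 1*0) = -2 + (J + 0) = -2 + J)
a(Z, u) = -2 - Z (a(Z, u) = (-2 + 0) - Z = -2 - Z)
t(g) = √(-1 + g) (t(g) = √(g + (-2 - 1*(-1))) = √(g + (-2 + 1)) = √(g - 1) = √(-1 + g))
(K - 34923)/(t(213) - 45122) = (-10595 - 34923)/(√(-1 + 213) - 45122) = -45518/(√212 - 45122) = -45518/(2*√53 - 45122) = -45518/(-45122 + 2*√53)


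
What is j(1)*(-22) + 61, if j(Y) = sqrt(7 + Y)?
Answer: 61 - 44*sqrt(2) ≈ -1.2254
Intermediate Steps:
j(1)*(-22) + 61 = sqrt(7 + 1)*(-22) + 61 = sqrt(8)*(-22) + 61 = (2*sqrt(2))*(-22) + 61 = -44*sqrt(2) + 61 = 61 - 44*sqrt(2)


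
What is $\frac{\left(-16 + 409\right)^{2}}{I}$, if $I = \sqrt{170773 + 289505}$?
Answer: $\frac{51483 \sqrt{51142}}{51142} \approx 227.65$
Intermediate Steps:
$I = 3 \sqrt{51142}$ ($I = \sqrt{460278} = 3 \sqrt{51142} \approx 678.44$)
$\frac{\left(-16 + 409\right)^{2}}{I} = \frac{\left(-16 + 409\right)^{2}}{3 \sqrt{51142}} = 393^{2} \frac{\sqrt{51142}}{153426} = 154449 \frac{\sqrt{51142}}{153426} = \frac{51483 \sqrt{51142}}{51142}$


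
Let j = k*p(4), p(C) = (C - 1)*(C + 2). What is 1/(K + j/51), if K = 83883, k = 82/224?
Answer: 952/79856739 ≈ 1.1921e-5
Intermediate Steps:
p(C) = (-1 + C)*(2 + C)
k = 41/112 (k = 82*(1/224) = 41/112 ≈ 0.36607)
j = 369/56 (j = 41*(-2 + 4 + 4**2)/112 = 41*(-2 + 4 + 16)/112 = (41/112)*18 = 369/56 ≈ 6.5893)
1/(K + j/51) = 1/(83883 + (369/56)/51) = 1/(83883 + (1/51)*(369/56)) = 1/(83883 + 123/952) = 1/(79856739/952) = 952/79856739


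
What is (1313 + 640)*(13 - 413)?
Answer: -781200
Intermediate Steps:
(1313 + 640)*(13 - 413) = 1953*(-400) = -781200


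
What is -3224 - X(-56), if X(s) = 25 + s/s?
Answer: -3250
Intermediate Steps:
X(s) = 26 (X(s) = 25 + 1 = 26)
-3224 - X(-56) = -3224 - 1*26 = -3224 - 26 = -3250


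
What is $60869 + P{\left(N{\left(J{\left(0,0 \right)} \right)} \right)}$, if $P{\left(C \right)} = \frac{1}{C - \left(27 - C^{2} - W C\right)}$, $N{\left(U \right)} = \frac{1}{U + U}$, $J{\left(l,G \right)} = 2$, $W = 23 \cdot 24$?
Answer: $\frac{108407705}{1781} \approx 60869.0$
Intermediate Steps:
$W = 552$
$N{\left(U \right)} = \frac{1}{2 U}$
$P{\left(C \right)} = \frac{1}{-27 + C^{2} + 553 C}$ ($P{\left(C \right)} = \frac{1}{C - \left(27 - C^{2} - 552 C\right)} = \frac{1}{C + \left(-27 + C^{2} + 552 C\right)} = \frac{1}{-27 + C^{2} + 553 C}$)
$60869 + P{\left(N{\left(J{\left(0,0 \right)} \right)} \right)} = 60869 + \frac{1}{-27 + \left(\frac{1}{2 \cdot 2}\right)^{2} + 553 \frac{1}{2 \cdot 2}} = 60869 + \frac{1}{-27 + \left(\frac{1}{2} \cdot \frac{1}{2}\right)^{2} + 553 \cdot \frac{1}{2} \cdot \frac{1}{2}} = 60869 + \frac{1}{-27 + \left(\frac{1}{4}\right)^{2} + 553 \cdot \frac{1}{4}} = 60869 + \frac{1}{-27 + \frac{1}{16} + \frac{553}{4}} = 60869 + \frac{1}{\frac{1781}{16}} = 60869 + \frac{16}{1781} = \frac{108407705}{1781}$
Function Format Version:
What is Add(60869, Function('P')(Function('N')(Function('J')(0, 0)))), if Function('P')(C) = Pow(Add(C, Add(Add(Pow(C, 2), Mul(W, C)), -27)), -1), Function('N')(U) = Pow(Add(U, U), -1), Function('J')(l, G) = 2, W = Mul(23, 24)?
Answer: Rational(108407705, 1781) ≈ 60869.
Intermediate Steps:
W = 552
Function('N')(U) = Mul(Rational(1, 2), Pow(U, -1)) (Function('N')(U) = Pow(Mul(2, U), -1) = Mul(Rational(1, 2), Pow(U, -1)))
Function('P')(C) = Pow(Add(-27, Pow(C, 2), Mul(553, C)), -1) (Function('P')(C) = Pow(Add(C, Add(Add(Pow(C, 2), Mul(552, C)), -27)), -1) = Pow(Add(C, Add(-27, Pow(C, 2), Mul(552, C))), -1) = Pow(Add(-27, Pow(C, 2), Mul(553, C)), -1))
Add(60869, Function('P')(Function('N')(Function('J')(0, 0)))) = Add(60869, Pow(Add(-27, Pow(Mul(Rational(1, 2), Pow(2, -1)), 2), Mul(553, Mul(Rational(1, 2), Pow(2, -1)))), -1)) = Add(60869, Pow(Add(-27, Pow(Mul(Rational(1, 2), Rational(1, 2)), 2), Mul(553, Mul(Rational(1, 2), Rational(1, 2)))), -1)) = Add(60869, Pow(Add(-27, Pow(Rational(1, 4), 2), Mul(553, Rational(1, 4))), -1)) = Add(60869, Pow(Add(-27, Rational(1, 16), Rational(553, 4)), -1)) = Add(60869, Pow(Rational(1781, 16), -1)) = Add(60869, Rational(16, 1781)) = Rational(108407705, 1781)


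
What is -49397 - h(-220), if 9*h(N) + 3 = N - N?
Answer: -148190/3 ≈ -49397.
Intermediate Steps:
h(N) = -1/3 (h(N) = -1/3 + (N - N)/9 = -1/3 + (1/9)*0 = -1/3 + 0 = -1/3)
-49397 - h(-220) = -49397 - 1*(-1/3) = -49397 + 1/3 = -148190/3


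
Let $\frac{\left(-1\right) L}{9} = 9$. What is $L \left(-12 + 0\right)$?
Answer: $972$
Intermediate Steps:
$L = -81$ ($L = \left(-9\right) 9 = -81$)
$L \left(-12 + 0\right) = - 81 \left(-12 + 0\right) = \left(-81\right) \left(-12\right) = 972$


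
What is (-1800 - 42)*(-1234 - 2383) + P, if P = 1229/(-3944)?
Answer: 26276953987/3944 ≈ 6.6625e+6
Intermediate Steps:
P = -1229/3944 (P = 1229*(-1/3944) = -1229/3944 ≈ -0.31161)
(-1800 - 42)*(-1234 - 2383) + P = (-1800 - 42)*(-1234 - 2383) - 1229/3944 = -1842*(-3617) - 1229/3944 = 6662514 - 1229/3944 = 26276953987/3944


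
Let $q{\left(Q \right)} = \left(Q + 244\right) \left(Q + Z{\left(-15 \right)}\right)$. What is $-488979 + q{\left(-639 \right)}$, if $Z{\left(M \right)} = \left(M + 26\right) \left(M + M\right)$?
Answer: $-106224$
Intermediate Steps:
$Z{\left(M \right)} = 2 M \left(26 + M\right)$ ($Z{\left(M \right)} = \left(26 + M\right) 2 M = 2 M \left(26 + M\right)$)
$q{\left(Q \right)} = \left(-330 + Q\right) \left(244 + Q\right)$ ($q{\left(Q \right)} = \left(Q + 244\right) \left(Q + 2 \left(-15\right) \left(26 - 15\right)\right) = \left(244 + Q\right) \left(Q + 2 \left(-15\right) 11\right) = \left(244 + Q\right) \left(Q - 330\right) = \left(244 + Q\right) \left(-330 + Q\right) = \left(-330 + Q\right) \left(244 + Q\right)$)
$-488979 + q{\left(-639 \right)} = -488979 - \left(25566 - 408321\right) = -488979 + \left(-80520 + 408321 + 54954\right) = -488979 + 382755 = -106224$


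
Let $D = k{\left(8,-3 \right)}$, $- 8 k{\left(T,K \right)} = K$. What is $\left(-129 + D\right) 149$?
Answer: $- \frac{153321}{8} \approx -19165.0$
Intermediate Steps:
$k{\left(T,K \right)} = - \frac{K}{8}$
$D = \frac{3}{8}$ ($D = \left(- \frac{1}{8}\right) \left(-3\right) = \frac{3}{8} \approx 0.375$)
$\left(-129 + D\right) 149 = \left(-129 + \frac{3}{8}\right) 149 = \left(- \frac{1029}{8}\right) 149 = - \frac{153321}{8}$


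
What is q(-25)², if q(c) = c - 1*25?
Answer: 2500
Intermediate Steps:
q(c) = -25 + c (q(c) = c - 25 = -25 + c)
q(-25)² = (-25 - 25)² = (-50)² = 2500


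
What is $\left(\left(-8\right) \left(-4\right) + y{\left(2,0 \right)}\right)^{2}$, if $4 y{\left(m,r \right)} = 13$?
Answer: $\frac{19881}{16} \approx 1242.6$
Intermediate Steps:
$y{\left(m,r \right)} = \frac{13}{4}$ ($y{\left(m,r \right)} = \frac{1}{4} \cdot 13 = \frac{13}{4}$)
$\left(\left(-8\right) \left(-4\right) + y{\left(2,0 \right)}\right)^{2} = \left(\left(-8\right) \left(-4\right) + \frac{13}{4}\right)^{2} = \left(32 + \frac{13}{4}\right)^{2} = \left(\frac{141}{4}\right)^{2} = \frac{19881}{16}$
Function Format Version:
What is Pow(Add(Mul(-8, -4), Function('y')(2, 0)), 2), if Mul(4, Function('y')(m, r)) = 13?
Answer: Rational(19881, 16) ≈ 1242.6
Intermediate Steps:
Function('y')(m, r) = Rational(13, 4) (Function('y')(m, r) = Mul(Rational(1, 4), 13) = Rational(13, 4))
Pow(Add(Mul(-8, -4), Function('y')(2, 0)), 2) = Pow(Add(Mul(-8, -4), Rational(13, 4)), 2) = Pow(Add(32, Rational(13, 4)), 2) = Pow(Rational(141, 4), 2) = Rational(19881, 16)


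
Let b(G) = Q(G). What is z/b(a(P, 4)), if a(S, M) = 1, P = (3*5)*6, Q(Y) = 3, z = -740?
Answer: -740/3 ≈ -246.67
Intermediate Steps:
P = 90 (P = 15*6 = 90)
b(G) = 3
z/b(a(P, 4)) = -740/3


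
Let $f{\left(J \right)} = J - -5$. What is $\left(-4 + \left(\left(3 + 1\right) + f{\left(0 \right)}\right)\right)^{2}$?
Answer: $25$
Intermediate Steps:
$f{\left(J \right)} = 5 + J$ ($f{\left(J \right)} = J + 5 = 5 + J$)
$\left(-4 + \left(\left(3 + 1\right) + f{\left(0 \right)}\right)\right)^{2} = \left(-4 + \left(\left(3 + 1\right) + \left(5 + 0\right)\right)\right)^{2} = \left(-4 + \left(4 + 5\right)\right)^{2} = \left(-4 + 9\right)^{2} = 5^{2} = 25$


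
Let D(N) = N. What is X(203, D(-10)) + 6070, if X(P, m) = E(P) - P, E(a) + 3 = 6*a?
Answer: 7082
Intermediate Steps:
E(a) = -3 + 6*a
X(P, m) = -3 + 5*P (X(P, m) = (-3 + 6*P) - P = -3 + 5*P)
X(203, D(-10)) + 6070 = (-3 + 5*203) + 6070 = (-3 + 1015) + 6070 = 1012 + 6070 = 7082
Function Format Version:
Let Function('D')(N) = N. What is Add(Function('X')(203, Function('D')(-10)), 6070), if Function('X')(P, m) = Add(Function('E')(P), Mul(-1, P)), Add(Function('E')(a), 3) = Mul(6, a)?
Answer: 7082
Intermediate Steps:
Function('E')(a) = Add(-3, Mul(6, a))
Function('X')(P, m) = Add(-3, Mul(5, P)) (Function('X')(P, m) = Add(Add(-3, Mul(6, P)), Mul(-1, P)) = Add(-3, Mul(5, P)))
Add(Function('X')(203, Function('D')(-10)), 6070) = Add(Add(-3, Mul(5, 203)), 6070) = Add(Add(-3, 1015), 6070) = Add(1012, 6070) = 7082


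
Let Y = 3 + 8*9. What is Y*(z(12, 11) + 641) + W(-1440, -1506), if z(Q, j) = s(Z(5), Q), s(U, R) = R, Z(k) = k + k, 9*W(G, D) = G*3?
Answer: 48495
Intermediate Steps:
W(G, D) = G/3 (W(G, D) = (G*3)/9 = (3*G)/9 = G/3)
Z(k) = 2*k
z(Q, j) = Q
Y = 75 (Y = 3 + 72 = 75)
Y*(z(12, 11) + 641) + W(-1440, -1506) = 75*(12 + 641) + (⅓)*(-1440) = 75*653 - 480 = 48975 - 480 = 48495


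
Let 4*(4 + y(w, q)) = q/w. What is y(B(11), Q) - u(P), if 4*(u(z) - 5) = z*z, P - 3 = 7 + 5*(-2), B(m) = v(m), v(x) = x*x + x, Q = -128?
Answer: -305/33 ≈ -9.2424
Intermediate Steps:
v(x) = x + x² (v(x) = x² + x = x + x²)
B(m) = m*(1 + m)
P = 0 (P = 3 + (7 + 5*(-2)) = 3 + (7 - 10) = 3 - 3 = 0)
u(z) = 5 + z²/4 (u(z) = 5 + (z*z)/4 = 5 + z²/4)
y(w, q) = -4 + q/(4*w) (y(w, q) = -4 + (q/w)/4 = -4 + q/(4*w))
y(B(11), Q) - u(P) = (-4 + (¼)*(-128)/(11*(1 + 11))) - (5 + (¼)*0²) = (-4 + (¼)*(-128)/(11*12)) - (5 + (¼)*0) = (-4 + (¼)*(-128)/132) - (5 + 0) = (-4 + (¼)*(-128)*(1/132)) - 1*5 = (-4 - 8/33) - 5 = -140/33 - 5 = -305/33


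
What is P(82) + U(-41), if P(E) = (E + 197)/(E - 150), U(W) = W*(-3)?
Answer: 8085/68 ≈ 118.90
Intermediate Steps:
U(W) = -3*W
P(E) = (197 + E)/(-150 + E)
P(82) + U(-41) = (197 + 82)/(-150 + 82) - 3*(-41) = 279/(-68) + 123 = -1/68*279 + 123 = -279/68 + 123 = 8085/68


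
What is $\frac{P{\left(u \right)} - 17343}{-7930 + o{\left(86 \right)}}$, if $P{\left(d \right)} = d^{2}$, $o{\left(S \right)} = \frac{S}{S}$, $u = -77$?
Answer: $\frac{11414}{7929} \approx 1.4395$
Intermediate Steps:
$o{\left(S \right)} = 1$
$\frac{P{\left(u \right)} - 17343}{-7930 + o{\left(86 \right)}} = \frac{\left(-77\right)^{2} - 17343}{-7930 + 1} = \frac{5929 - 17343}{-7929} = \left(-11414\right) \left(- \frac{1}{7929}\right) = \frac{11414}{7929}$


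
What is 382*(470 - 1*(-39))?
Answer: 194438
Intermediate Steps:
382*(470 - 1*(-39)) = 382*(470 + 39) = 382*509 = 194438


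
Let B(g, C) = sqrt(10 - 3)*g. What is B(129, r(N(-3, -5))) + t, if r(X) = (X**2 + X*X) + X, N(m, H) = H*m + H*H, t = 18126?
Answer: 18126 + 129*sqrt(7) ≈ 18467.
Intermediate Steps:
N(m, H) = H**2 + H*m (N(m, H) = H*m + H**2 = H**2 + H*m)
r(X) = X + 2*X**2 (r(X) = (X**2 + X**2) + X = 2*X**2 + X = X + 2*X**2)
B(g, C) = g*sqrt(7) (B(g, C) = sqrt(7)*g = g*sqrt(7))
B(129, r(N(-3, -5))) + t = 129*sqrt(7) + 18126 = 18126 + 129*sqrt(7)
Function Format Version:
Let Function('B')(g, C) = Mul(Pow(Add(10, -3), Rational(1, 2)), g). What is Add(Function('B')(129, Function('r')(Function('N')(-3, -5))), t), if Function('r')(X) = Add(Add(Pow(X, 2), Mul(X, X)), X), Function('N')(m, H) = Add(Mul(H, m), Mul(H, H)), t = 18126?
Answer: Add(18126, Mul(129, Pow(7, Rational(1, 2)))) ≈ 18467.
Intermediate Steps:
Function('N')(m, H) = Add(Pow(H, 2), Mul(H, m)) (Function('N')(m, H) = Add(Mul(H, m), Pow(H, 2)) = Add(Pow(H, 2), Mul(H, m)))
Function('r')(X) = Add(X, Mul(2, Pow(X, 2))) (Function('r')(X) = Add(Add(Pow(X, 2), Pow(X, 2)), X) = Add(Mul(2, Pow(X, 2)), X) = Add(X, Mul(2, Pow(X, 2))))
Function('B')(g, C) = Mul(g, Pow(7, Rational(1, 2))) (Function('B')(g, C) = Mul(Pow(7, Rational(1, 2)), g) = Mul(g, Pow(7, Rational(1, 2))))
Add(Function('B')(129, Function('r')(Function('N')(-3, -5))), t) = Add(Mul(129, Pow(7, Rational(1, 2))), 18126) = Add(18126, Mul(129, Pow(7, Rational(1, 2))))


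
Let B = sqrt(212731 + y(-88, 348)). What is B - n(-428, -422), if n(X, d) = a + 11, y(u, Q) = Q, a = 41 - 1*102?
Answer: 50 + sqrt(213079) ≈ 511.60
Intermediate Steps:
a = -61 (a = 41 - 102 = -61)
n(X, d) = -50 (n(X, d) = -61 + 11 = -50)
B = sqrt(213079) (B = sqrt(212731 + 348) = sqrt(213079) ≈ 461.60)
B - n(-428, -422) = sqrt(213079) - 1*(-50) = sqrt(213079) + 50 = 50 + sqrt(213079)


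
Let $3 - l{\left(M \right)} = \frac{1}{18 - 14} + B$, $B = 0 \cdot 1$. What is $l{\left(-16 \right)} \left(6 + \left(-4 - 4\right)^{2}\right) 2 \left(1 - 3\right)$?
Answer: $-770$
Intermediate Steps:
$B = 0$
$l{\left(M \right)} = \frac{11}{4}$ ($l{\left(M \right)} = 3 - \left(\frac{1}{18 - 14} + 0\right) = 3 - \left(\frac{1}{4} + 0\right) = 3 - \frac{1}{4} = \frac{11}{4}$)
$l{\left(-16 \right)} \left(6 + \left(-4 - 4\right)^{2}\right) 2 \left(1 - 3\right) = \frac{11 \left(6 + \left(-4 - 4\right)^{2}\right) 2 \left(1 - 3\right)}{4} = \frac{11 \left(6 + \left(-8\right)^{2}\right) 2 \left(-2\right)}{4} = \frac{11 \left(6 + 64\right) 2 \left(-2\right)}{4} = \frac{11 \cdot 70 \cdot 2 \left(-2\right)}{4} = \frac{11 \cdot 140 \left(-2\right)}{4} = \frac{11}{4} \left(-280\right) = -770$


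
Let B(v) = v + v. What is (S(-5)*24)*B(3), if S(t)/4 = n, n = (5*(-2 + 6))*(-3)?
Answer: -34560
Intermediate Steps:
B(v) = 2*v
n = -60 (n = (5*4)*(-3) = 20*(-3) = -60)
S(t) = -240 (S(t) = 4*(-60) = -240)
(S(-5)*24)*B(3) = (-240*24)*(2*3) = -5760*6 = -34560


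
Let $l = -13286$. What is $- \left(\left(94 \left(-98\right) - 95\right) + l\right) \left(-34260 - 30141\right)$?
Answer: $-1455011793$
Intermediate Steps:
$- \left(\left(94 \left(-98\right) - 95\right) + l\right) \left(-34260 - 30141\right) = - \left(\left(94 \left(-98\right) - 95\right) - 13286\right) \left(-34260 - 30141\right) = - \left(\left(-9212 - 95\right) - 13286\right) \left(-64401\right) = - \left(-9307 - 13286\right) \left(-64401\right) = - \left(-22593\right) \left(-64401\right) = \left(-1\right) 1455011793 = -1455011793$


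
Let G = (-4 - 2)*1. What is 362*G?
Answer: -2172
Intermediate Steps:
G = -6 (G = -6*1 = -6)
362*G = 362*(-6) = -2172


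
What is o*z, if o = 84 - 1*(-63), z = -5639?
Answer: -828933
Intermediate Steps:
o = 147 (o = 84 + 63 = 147)
o*z = 147*(-5639) = -828933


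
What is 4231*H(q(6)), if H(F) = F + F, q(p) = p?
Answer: 50772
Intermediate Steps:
H(F) = 2*F
4231*H(q(6)) = 4231*(2*6) = 4231*12 = 50772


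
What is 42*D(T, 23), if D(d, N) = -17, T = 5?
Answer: -714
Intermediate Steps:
42*D(T, 23) = 42*(-17) = -714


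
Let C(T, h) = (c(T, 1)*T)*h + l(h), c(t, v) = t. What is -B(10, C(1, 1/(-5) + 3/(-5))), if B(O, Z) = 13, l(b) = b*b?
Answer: -13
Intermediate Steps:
l(b) = b²
C(T, h) = h² + h*T² (C(T, h) = (T*T)*h + h² = T²*h + h² = h*T² + h² = h² + h*T²)
-B(10, C(1, 1/(-5) + 3/(-5))) = -1*13 = -13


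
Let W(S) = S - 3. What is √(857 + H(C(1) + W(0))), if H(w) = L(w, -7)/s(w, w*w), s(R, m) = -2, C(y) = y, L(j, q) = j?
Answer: √858 ≈ 29.292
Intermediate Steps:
W(S) = -3 + S
H(w) = -w/2 (H(w) = w/(-2) = w*(-½) = -w/2)
√(857 + H(C(1) + W(0))) = √(857 - (1 + (-3 + 0))/2) = √(857 - (1 - 3)/2) = √(857 - ½*(-2)) = √(857 + 1) = √858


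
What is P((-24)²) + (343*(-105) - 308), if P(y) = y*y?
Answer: 295453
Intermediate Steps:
P(y) = y²
P((-24)²) + (343*(-105) - 308) = ((-24)²)² + (343*(-105) - 308) = 576² + (-36015 - 308) = 331776 - 36323 = 295453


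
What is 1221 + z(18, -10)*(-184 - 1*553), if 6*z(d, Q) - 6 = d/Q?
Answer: 7051/10 ≈ 705.10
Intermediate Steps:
z(d, Q) = 1 + d/(6*Q) (z(d, Q) = 1 + (d/Q)/6 = 1 + d/(6*Q))
1221 + z(18, -10)*(-184 - 1*553) = 1221 + ((-10 + (⅙)*18)/(-10))*(-184 - 1*553) = 1221 + (-(-10 + 3)/10)*(-184 - 553) = 1221 - ⅒*(-7)*(-737) = 1221 + (7/10)*(-737) = 1221 - 5159/10 = 7051/10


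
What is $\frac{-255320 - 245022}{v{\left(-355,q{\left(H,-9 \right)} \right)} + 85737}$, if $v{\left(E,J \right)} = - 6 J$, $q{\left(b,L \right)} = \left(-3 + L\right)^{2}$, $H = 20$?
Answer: $- \frac{500342}{84873} \approx -5.8952$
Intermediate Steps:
$\frac{-255320 - 245022}{v{\left(-355,q{\left(H,-9 \right)} \right)} + 85737} = \frac{-255320 - 245022}{- 6 \left(-3 - 9\right)^{2} + 85737} = - \frac{500342}{- 6 \left(-12\right)^{2} + 85737} = - \frac{500342}{\left(-6\right) 144 + 85737} = - \frac{500342}{-864 + 85737} = - \frac{500342}{84873}$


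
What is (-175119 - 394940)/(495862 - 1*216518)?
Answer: -570059/279344 ≈ -2.0407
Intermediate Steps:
(-175119 - 394940)/(495862 - 1*216518) = -570059/(495862 - 216518) = -570059/279344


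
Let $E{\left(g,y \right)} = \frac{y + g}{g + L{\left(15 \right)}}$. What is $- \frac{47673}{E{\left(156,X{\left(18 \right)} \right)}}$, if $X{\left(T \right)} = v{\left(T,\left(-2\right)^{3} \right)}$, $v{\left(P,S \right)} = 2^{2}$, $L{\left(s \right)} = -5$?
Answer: $- \frac{7198623}{160} \approx -44991.0$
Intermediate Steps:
$v{\left(P,S \right)} = 4$
$X{\left(T \right)} = 4$
$E{\left(g,y \right)} = \frac{g + y}{-5 + g}$ ($E{\left(g,y \right)} = \frac{y + g}{g - 5} = \frac{g + y}{-5 + g}$)
$- \frac{47673}{E{\left(156,X{\left(18 \right)} \right)}} = - \frac{47673}{\frac{1}{-5 + 156} \left(156 + 4\right)} = - \frac{47673}{\frac{1}{151} \cdot 160} = - \frac{47673}{\frac{160}{151}} = \left(-47673\right) \frac{151}{160} = - \frac{7198623}{160}$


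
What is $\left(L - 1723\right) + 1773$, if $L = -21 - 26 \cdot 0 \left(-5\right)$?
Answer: $29$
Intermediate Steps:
$L = -21$ ($L = -21 - 0 = -21 + 0 = -21$)
$\left(L - 1723\right) + 1773 = \left(-21 - 1723\right) + 1773 = -1744 + 1773 = 29$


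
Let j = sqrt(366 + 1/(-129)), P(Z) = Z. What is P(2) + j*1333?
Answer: 2 + 31*sqrt(6090477)/3 ≈ 25504.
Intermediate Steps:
j = sqrt(6090477)/129 (j = sqrt(366 - 1/129) = sqrt(47213/129) = sqrt(6090477)/129 ≈ 19.131)
P(2) + j*1333 = 2 + (sqrt(6090477)/129)*1333 = 2 + 31*sqrt(6090477)/3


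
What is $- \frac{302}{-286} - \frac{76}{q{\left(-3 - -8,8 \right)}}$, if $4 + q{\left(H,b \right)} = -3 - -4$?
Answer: $\frac{11321}{429} \approx 26.389$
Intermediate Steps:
$q{\left(H,b \right)} = -3$ ($q{\left(H,b \right)} = -4 - -1 = -4 + \left(-3 + 4\right) = -4 + 1 = -3$)
$- \frac{302}{-286} - \frac{76}{q{\left(-3 - -8,8 \right)}} = - \frac{302}{-286} - \frac{76}{-3} = \left(-302\right) \left(- \frac{1}{286}\right) - - \frac{76}{3} = \frac{151}{143} + \frac{76}{3} = \frac{11321}{429}$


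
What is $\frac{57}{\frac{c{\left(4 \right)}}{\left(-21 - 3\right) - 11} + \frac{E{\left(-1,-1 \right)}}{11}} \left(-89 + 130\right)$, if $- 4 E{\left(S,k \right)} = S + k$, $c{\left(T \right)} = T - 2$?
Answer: $- \frac{599830}{3} \approx -1.9994 \cdot 10^{5}$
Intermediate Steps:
$c{\left(T \right)} = -2 + T$
$E{\left(S,k \right)} = - \frac{S}{4} - \frac{k}{4}$ ($E{\left(S,k \right)} = - \frac{S + k}{4} = - \frac{S}{4} - \frac{k}{4}$)
$\frac{57}{\frac{c{\left(4 \right)}}{\left(-21 - 3\right) - 11} + \frac{E{\left(-1,-1 \right)}}{11}} \left(-89 + 130\right) = \frac{57}{\frac{-2 + 4}{\left(-21 - 3\right) - 11} + \frac{\left(- \frac{1}{4}\right) \left(-1\right) - - \frac{1}{4}}{11}} \left(-89 + 130\right) = \frac{57}{\frac{2}{-24 - 11} + \left(\frac{1}{4} + \frac{1}{4}\right) \frac{1}{11}} \cdot 41 = \frac{57}{\frac{2}{-35} + \frac{1}{2} \cdot \frac{1}{11}} \cdot 41 = \frac{57}{2 \left(- \frac{1}{35}\right) + \frac{1}{22}} \cdot 41 = \frac{57}{- \frac{2}{35} + \frac{1}{22}} \cdot 41 = \frac{57}{- \frac{9}{770}} \cdot 41 = 57 \left(- \frac{770}{9}\right) 41 = \left(- \frac{14630}{3}\right) 41 = - \frac{599830}{3}$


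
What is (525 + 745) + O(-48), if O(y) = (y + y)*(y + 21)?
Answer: 3862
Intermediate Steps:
O(y) = 2*y*(21 + y) (O(y) = (2*y)*(21 + y) = 2*y*(21 + y))
(525 + 745) + O(-48) = (525 + 745) + 2*(-48)*(21 - 48) = 1270 + 2*(-48)*(-27) = 1270 + 2592 = 3862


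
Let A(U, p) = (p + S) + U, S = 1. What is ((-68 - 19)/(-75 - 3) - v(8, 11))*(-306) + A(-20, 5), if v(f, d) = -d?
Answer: -48377/13 ≈ -3721.3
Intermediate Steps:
A(U, p) = 1 + U + p (A(U, p) = (p + 1) + U = (1 + p) + U = 1 + U + p)
((-68 - 19)/(-75 - 3) - v(8, 11))*(-306) + A(-20, 5) = ((-68 - 19)/(-75 - 3) - (-1)*11)*(-306) + (1 - 20 + 5) = (-87/(-78) - 1*(-11))*(-306) - 14 = (-87*(-1/78) + 11)*(-306) - 14 = (29/26 + 11)*(-306) - 14 = (315/26)*(-306) - 14 = -48195/13 - 14 = -48377/13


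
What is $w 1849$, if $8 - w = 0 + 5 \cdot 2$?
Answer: $-3698$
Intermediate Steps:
$w = -2$ ($w = 8 - \left(0 + 5 \cdot 2\right) = 8 - \left(0 + 10\right) = 8 - 10 = -2$)
$w 1849 = \left(-2\right) 1849 = -3698$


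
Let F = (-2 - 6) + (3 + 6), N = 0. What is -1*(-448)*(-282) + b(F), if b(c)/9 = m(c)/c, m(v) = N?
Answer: -126336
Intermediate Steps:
F = 1 (F = -8 + 9 = 1)
m(v) = 0
b(c) = 0 (b(c) = 9*(0/c) = 9*0 = 0)
-1*(-448)*(-282) + b(F) = -1*(-448)*(-282) + 0 = 448*(-282) + 0 = -126336 + 0 = -126336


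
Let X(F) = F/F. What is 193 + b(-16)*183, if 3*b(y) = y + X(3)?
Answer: -722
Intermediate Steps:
X(F) = 1
b(y) = 1/3 + y/3 (b(y) = (y + 1)/3 = (1 + y)/3 = 1/3 + y/3)
193 + b(-16)*183 = 193 + (1/3 + (1/3)*(-16))*183 = 193 + (1/3 - 16/3)*183 = 193 - 5*183 = 193 - 915 = -722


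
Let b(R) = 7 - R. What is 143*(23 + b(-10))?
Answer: 5720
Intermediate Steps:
143*(23 + b(-10)) = 143*(23 + (7 - 1*(-10))) = 143*(23 + (7 + 10)) = 143*(23 + 17) = 143*40 = 5720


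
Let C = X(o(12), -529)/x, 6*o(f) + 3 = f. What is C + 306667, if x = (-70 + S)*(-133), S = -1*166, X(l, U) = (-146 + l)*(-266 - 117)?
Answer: 19251438279/62776 ≈ 3.0667e+5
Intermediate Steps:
o(f) = -1/2 + f/6
X(l, U) = 55918 - 383*l (X(l, U) = (-146 + l)*(-383) = 55918 - 383*l)
S = -166
x = 31388 (x = (-70 - 166)*(-133) = -236*(-133) = 31388)
C = 110687/62776 (C = (55918 - 383*(-1/2 + (1/6)*12))/31388 = (55918 - 383*(-1/2 + 2))*(1/31388) = (55918 - 383*3/2)*(1/31388) = (55918 - 1149/2)*(1/31388) = (110687/2)*(1/31388) = 110687/62776 ≈ 1.7632)
C + 306667 = 110687/62776 + 306667 = 19251438279/62776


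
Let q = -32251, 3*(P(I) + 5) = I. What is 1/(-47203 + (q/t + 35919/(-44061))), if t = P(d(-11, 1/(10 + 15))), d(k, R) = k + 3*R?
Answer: -9502489/413028452023 ≈ -2.3007e-5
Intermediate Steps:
P(I) = -5 + I/3
t = -647/75 (t = -5 + (-11 + 3/(10 + 15))/3 = -5 + (-11 + 3/25)/3 = -5 + (⅓)*(-272/25) = -5 - 272/75 = -647/75 ≈ -8.6267)
1/(-47203 + (q/t + 35919/(-44061))) = 1/(-47203 + (-32251/(-647/75) + 35919/(-44061))) = 1/(-47203 + (-32251*(-75/647) + 35919*(-1/44061))) = 1/(-47203 + (2418825/647 - 11973/14687)) = 1/(-47203 + 35517536244/9502489) = 1/(-413028452023/9502489) = -9502489/413028452023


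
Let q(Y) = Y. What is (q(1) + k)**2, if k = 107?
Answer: 11664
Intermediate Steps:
(q(1) + k)**2 = (1 + 107)**2 = 108**2 = 11664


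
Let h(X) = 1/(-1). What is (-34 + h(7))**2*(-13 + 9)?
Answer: -4900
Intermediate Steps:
h(X) = -1
(-34 + h(7))**2*(-13 + 9) = (-34 - 1)**2*(-13 + 9) = (-35)**2*(-4) = 1225*(-4) = -4900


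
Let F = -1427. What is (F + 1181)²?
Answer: 60516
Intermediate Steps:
(F + 1181)² = (-1427 + 1181)² = (-246)² = 60516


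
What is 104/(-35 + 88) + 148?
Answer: 7948/53 ≈ 149.96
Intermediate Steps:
104/(-35 + 88) + 148 = 104/53 + 148 = 7948/53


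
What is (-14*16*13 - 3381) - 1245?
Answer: -7538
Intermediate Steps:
(-14*16*13 - 3381) - 1245 = (-224*13 - 3381) - 1245 = (-2912 - 3381) - 1245 = -6293 - 1245 = -7538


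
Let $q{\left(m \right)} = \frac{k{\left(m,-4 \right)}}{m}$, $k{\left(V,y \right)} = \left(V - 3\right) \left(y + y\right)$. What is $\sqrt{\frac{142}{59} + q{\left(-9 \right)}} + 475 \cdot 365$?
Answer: $173375 + \frac{i \sqrt{258774}}{177} \approx 1.7338 \cdot 10^{5} + 2.874 i$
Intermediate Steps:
$k{\left(V,y \right)} = 2 y \left(-3 + V\right)$ ($k{\left(V,y \right)} = \left(-3 + V\right) 2 y = 2 y \left(-3 + V\right)$)
$q{\left(m \right)} = \frac{24 - 8 m}{m}$ ($q{\left(m \right)} = \frac{2 \left(-4\right) \left(-3 + m\right)}{m} = \frac{24 - 8 m}{m}$)
$\sqrt{\frac{142}{59} + q{\left(-9 \right)}} + 475 \cdot 365 = \sqrt{\frac{142}{59} - \left(8 - \frac{24}{-9}\right)} + 475 \cdot 365 = \sqrt{142 \cdot \frac{1}{59} + \left(-8 + 24 \left(- \frac{1}{9}\right)\right)} + 173375 = \sqrt{\frac{142}{59} - \frac{32}{3}} + 173375 = \sqrt{- \frac{1462}{177}} + 173375 = \frac{i \sqrt{258774}}{177} + 173375 = 173375 + \frac{i \sqrt{258774}}{177}$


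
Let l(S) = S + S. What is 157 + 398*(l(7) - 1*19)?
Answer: -1833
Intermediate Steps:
l(S) = 2*S
157 + 398*(l(7) - 1*19) = 157 + 398*(2*7 - 1*19) = 157 + 398*(14 - 19) = 157 + 398*(-5) = 157 - 1990 = -1833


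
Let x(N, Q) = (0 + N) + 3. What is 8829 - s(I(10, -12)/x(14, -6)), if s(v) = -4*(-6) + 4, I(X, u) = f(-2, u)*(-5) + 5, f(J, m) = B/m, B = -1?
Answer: 8801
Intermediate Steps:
f(J, m) = -1/m
x(N, Q) = 3 + N (x(N, Q) = N + 3 = 3 + N)
I(X, u) = 5 + 5/u (I(X, u) = -1/u*(-5) + 5 = 5/u + 5 = 5 + 5/u)
s(v) = 28 (s(v) = 24 + 4 = 28)
8829 - s(I(10, -12)/x(14, -6)) = 8829 - 1*28 = 8829 - 28 = 8801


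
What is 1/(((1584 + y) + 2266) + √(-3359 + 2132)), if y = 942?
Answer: 4792/22964491 - I*√1227/22964491 ≈ 0.00020867 - 1.5253e-6*I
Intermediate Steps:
1/(((1584 + y) + 2266) + √(-3359 + 2132)) = 1/(((1584 + 942) + 2266) + √(-3359 + 2132)) = 1/((2526 + 2266) + √(-1227)) = 1/(4792 + I*√1227)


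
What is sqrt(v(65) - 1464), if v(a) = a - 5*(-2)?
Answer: I*sqrt(1389) ≈ 37.269*I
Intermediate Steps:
v(a) = 10 + a (v(a) = a + 10 = 10 + a)
sqrt(v(65) - 1464) = sqrt((10 + 65) - 1464) = sqrt(75 - 1464) = sqrt(-1389) = I*sqrt(1389)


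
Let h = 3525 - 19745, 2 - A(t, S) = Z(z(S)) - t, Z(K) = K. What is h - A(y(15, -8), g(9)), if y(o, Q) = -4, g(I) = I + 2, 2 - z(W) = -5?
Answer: -16211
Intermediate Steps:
z(W) = 7 (z(W) = 2 - 1*(-5) = 2 + 5 = 7)
g(I) = 2 + I
A(t, S) = -5 + t (A(t, S) = 2 - (7 - t) = 2 + (-7 + t) = -5 + t)
h = -16220
h - A(y(15, -8), g(9)) = -16220 - (-5 - 4) = -16220 - 1*(-9) = -16220 + 9 = -16211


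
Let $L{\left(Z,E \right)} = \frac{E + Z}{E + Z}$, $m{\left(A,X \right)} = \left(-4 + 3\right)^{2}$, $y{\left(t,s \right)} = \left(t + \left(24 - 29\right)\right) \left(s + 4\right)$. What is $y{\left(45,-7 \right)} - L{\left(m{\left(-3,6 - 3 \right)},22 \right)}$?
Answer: $-121$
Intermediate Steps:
$y{\left(t,s \right)} = \left(-5 + t\right) \left(4 + s\right)$ ($y{\left(t,s \right)} = \left(t - 5\right) \left(4 + s\right) = \left(-5 + t\right) \left(4 + s\right)$)
$m{\left(A,X \right)} = 1$ ($m{\left(A,X \right)} = \left(-1\right)^{2} = 1$)
$L{\left(Z,E \right)} = 1$
$y{\left(45,-7 \right)} - L{\left(m{\left(-3,6 - 3 \right)},22 \right)} = \left(-20 - -35 + 4 \cdot 45 - 315\right) - 1 = \left(-20 + 35 + 180 - 315\right) - 1 = -120 - 1 = -121$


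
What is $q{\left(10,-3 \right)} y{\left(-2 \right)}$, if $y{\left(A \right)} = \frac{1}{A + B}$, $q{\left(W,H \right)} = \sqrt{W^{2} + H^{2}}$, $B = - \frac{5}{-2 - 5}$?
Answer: $- \frac{7 \sqrt{109}}{9} \approx -8.1202$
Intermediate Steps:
$B = \frac{5}{7}$ ($B = - \frac{5}{-7} = \left(-5\right) \left(- \frac{1}{7}\right) = \frac{5}{7} \approx 0.71429$)
$q{\left(W,H \right)} = \sqrt{H^{2} + W^{2}}$
$y{\left(A \right)} = \frac{1}{\frac{5}{7} + A}$ ($y{\left(A \right)} = \frac{1}{A + \frac{5}{7}} = \frac{1}{\frac{5}{7} + A}$)
$q{\left(10,-3 \right)} y{\left(-2 \right)} = \sqrt{\left(-3\right)^{2} + 10^{2}} \frac{7}{5 + 7 \left(-2\right)} = \sqrt{9 + 100} \frac{7}{5 - 14} = \sqrt{109} \frac{7}{-9} = \sqrt{109} \cdot 7 \left(- \frac{1}{9}\right) = \sqrt{109} \left(- \frac{7}{9}\right) = - \frac{7 \sqrt{109}}{9}$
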